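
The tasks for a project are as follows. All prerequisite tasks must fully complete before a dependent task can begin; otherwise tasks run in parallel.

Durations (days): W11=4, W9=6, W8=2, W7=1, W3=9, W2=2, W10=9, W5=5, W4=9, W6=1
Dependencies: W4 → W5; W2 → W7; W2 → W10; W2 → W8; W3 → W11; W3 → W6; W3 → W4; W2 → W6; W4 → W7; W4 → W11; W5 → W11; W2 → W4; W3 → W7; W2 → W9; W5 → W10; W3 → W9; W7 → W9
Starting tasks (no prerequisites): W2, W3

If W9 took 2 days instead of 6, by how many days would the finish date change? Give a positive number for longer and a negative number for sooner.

0

Actual critical path: W3→W4→W5→W10 = 9+9+5+9 = 32 ⇒ 32 days.
The longest path through W9 is only 25 days, so W9 has float 7.
The critical path is still W3→W4→W5→W10; finish is now 32 days.
Change in finish: 32 − 32 = +0 days.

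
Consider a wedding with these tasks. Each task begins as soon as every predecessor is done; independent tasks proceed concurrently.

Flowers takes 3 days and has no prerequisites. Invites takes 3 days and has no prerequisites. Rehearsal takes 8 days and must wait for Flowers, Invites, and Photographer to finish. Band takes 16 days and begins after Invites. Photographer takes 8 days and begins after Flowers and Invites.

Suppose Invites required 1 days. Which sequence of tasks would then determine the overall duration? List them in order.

Flowers, Photographer, Rehearsal

Actual critical path: Invites→Band = 3+16 = 19 ⇒ 19 days.
Since Invites is critical, the -2 change carries straight to that chain (now 17 days).
New critical path: Flowers→Photographer→Rehearsal = 3+8+8 = 19 ⇒ 19 days.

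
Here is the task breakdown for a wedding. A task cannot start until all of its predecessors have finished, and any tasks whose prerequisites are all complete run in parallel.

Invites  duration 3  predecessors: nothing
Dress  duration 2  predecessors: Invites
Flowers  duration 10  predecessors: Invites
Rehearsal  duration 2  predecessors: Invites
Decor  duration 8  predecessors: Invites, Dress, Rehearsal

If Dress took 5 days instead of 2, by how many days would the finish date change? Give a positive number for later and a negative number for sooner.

3

Actual critical path: Invites→Dress→Decor = 3+2+8 = 13 ⇒ 13 days.
Dress is on the critical path; changing it to 5 makes that path 16 days.
The critical path is still Invites→Dress→Decor; finish is now 16 days.
Change in finish: 16 − 13 = +3 days.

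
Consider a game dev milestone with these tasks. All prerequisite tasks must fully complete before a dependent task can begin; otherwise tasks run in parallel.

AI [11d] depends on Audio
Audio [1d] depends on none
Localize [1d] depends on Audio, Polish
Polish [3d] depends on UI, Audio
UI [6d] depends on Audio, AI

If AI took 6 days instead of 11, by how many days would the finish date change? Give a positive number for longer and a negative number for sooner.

-5

As given, the longest chain is Audio→AI→UI→Polish→Localize = 1+11+6+3+1 = 22, so the finish is 22 days.
Since AI is critical, the -5 change carries straight to that chain (now 17 days).
No other chain overtakes it, so the finish is 17 days.
Change in finish: 17 − 22 = -5 days.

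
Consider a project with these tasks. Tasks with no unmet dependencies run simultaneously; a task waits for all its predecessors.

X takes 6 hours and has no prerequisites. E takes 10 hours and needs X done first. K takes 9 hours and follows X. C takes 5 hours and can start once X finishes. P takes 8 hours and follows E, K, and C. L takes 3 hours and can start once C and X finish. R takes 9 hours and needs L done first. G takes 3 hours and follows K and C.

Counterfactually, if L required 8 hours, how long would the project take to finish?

28

As given, the longest chain is X→E→P = 6+10+8 = 24, so the finish is 24 hours.
L has 1 hour of float (longest path through it is 23).
New critical path: X→C→L→R = 6+5+8+9 = 28 ⇒ 28 hours.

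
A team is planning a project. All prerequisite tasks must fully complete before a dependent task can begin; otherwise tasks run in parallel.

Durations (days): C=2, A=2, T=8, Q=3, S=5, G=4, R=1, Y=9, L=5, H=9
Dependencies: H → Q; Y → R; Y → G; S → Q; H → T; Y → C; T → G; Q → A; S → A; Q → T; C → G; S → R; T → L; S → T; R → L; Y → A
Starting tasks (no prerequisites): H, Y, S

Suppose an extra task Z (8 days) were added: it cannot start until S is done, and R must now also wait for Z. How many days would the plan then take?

Originally the plan takes 25 days.
With Z inserted, R now waits for max(Y, S, Z).
New critical path: H→Q→T→L = 9+3+8+5 = 25 ⇒ 25 days.

25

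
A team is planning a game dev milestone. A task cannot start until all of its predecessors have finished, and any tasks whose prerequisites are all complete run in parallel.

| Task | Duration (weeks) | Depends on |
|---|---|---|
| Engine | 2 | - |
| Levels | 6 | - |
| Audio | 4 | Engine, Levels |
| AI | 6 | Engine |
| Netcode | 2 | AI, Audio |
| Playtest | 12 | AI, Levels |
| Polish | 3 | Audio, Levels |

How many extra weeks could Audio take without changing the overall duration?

The longest chain is Engine→AI→Playtest = 2+6+12 = 20; overall finish 20 weeks.
Longest path through Audio: 13 weeks (earliest finish 10, latest finish 17).
Float = 20 − 13 = 7.

7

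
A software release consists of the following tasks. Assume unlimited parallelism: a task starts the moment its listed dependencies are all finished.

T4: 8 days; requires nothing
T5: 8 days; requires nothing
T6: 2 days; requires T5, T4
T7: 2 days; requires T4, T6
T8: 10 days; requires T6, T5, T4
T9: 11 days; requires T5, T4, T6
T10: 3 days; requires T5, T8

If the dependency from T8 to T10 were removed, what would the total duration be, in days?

21

With the dependency in place, T4→T6→T8→T10 = 8+2+10+3 = 23 sets the finish at 23 days.
Without T8→T10, T10's earliest start moves from 20 to 8.
New critical path: T4→T6→T9 = 8+2+11 = 21 ⇒ 21 days.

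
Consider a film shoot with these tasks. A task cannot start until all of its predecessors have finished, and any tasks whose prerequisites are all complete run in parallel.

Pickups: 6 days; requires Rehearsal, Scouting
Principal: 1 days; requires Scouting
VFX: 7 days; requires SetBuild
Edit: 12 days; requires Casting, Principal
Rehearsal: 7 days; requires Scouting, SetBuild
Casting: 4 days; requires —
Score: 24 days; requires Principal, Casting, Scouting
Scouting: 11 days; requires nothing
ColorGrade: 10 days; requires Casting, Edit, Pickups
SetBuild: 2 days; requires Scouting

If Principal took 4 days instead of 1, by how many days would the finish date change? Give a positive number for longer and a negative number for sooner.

3

Critical path before the change: Scouting→Principal→Score = 11+1+24 = 36 giving 36 days.
Since Principal is critical, the +3 change carries straight to that chain (now 39 days).
The critical path is still Scouting→Principal→Score; finish is now 39 days.
Change in finish: 39 − 36 = +3 days.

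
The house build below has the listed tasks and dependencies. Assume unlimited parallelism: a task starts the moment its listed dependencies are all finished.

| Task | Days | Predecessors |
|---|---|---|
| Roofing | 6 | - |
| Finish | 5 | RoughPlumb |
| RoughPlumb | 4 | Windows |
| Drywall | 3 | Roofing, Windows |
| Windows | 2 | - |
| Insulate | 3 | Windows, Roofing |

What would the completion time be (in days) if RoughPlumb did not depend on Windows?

Before: longest chain Windows→RoughPlumb→Finish = 2+4+5 = 11, finish 11.
Without Windows→RoughPlumb, RoughPlumb's earliest start moves from 2 to 0.
The longest chain is now Roofing→Insulate = 6+3 = 9, so the project takes 9 days.

9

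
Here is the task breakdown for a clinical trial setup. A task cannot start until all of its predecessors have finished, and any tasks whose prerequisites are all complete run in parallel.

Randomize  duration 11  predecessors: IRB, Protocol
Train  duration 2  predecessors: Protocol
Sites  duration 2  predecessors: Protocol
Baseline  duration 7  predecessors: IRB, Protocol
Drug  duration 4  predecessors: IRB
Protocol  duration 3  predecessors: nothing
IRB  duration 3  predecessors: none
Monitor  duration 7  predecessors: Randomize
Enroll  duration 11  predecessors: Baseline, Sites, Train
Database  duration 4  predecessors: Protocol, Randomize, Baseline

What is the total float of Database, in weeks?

3

The longest chain is Protocol→Randomize→Monitor = 3+11+7 = 21; overall finish 21 weeks.
The longest chain containing Database totals 18 weeks.
So Database can slip 21 − 18 = 3 weeks.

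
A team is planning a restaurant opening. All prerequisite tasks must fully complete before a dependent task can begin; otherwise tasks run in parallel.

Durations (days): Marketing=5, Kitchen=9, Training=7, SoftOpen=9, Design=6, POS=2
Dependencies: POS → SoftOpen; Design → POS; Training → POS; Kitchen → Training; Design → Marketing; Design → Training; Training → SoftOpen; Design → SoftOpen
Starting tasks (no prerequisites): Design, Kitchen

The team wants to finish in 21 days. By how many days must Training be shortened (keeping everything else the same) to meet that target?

6

Current finish: 27 days; target: 21.
Training is on every critical path, so each day cut from Training cuts the finish by one (this holds down to a finish of 21).
Need 27 − 21 = 6 days off Training → Training becomes 1 day, finish becomes 21.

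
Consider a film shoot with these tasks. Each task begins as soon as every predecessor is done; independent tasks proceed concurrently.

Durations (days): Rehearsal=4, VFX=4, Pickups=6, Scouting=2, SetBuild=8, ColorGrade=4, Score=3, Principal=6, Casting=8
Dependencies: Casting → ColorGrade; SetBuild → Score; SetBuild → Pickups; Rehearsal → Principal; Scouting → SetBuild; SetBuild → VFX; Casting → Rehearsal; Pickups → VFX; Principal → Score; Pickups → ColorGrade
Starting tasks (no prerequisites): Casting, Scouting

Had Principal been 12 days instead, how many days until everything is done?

27

Baseline: Casting→Rehearsal→Principal→Score = 8+4+6+3 = 21 → 21 days.
Principal is on the critical path; changing it to 12 makes that path 27 days.
The critical path is still Casting→Rehearsal→Principal→Score; finish is now 27 days.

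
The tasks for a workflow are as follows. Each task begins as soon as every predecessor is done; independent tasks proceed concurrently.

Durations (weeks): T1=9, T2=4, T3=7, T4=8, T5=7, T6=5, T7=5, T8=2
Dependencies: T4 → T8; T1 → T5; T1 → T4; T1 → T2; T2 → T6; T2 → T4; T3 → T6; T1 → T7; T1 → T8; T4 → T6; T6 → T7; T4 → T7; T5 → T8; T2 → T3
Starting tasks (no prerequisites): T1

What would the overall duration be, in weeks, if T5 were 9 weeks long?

31

Baseline: T1→T2→T4→T6→T7 = 9+4+8+5+5 = 31 → 31 weeks.
T5 is off the critical path — its longest chain is 18 weeks, giving 13 of slack.
No other chain overtakes it, so the finish is 31 weeks.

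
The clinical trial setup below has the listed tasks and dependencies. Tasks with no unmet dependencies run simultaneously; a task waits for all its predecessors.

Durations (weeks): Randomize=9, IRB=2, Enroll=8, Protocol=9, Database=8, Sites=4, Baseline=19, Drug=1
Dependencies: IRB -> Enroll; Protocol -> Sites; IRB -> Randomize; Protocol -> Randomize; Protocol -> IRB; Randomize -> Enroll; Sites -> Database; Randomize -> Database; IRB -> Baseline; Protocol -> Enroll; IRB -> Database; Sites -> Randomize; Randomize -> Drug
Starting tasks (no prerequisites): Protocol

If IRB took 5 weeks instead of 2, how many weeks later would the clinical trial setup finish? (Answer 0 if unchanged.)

3

As given, the longest chain is Protocol→IRB→Baseline = 9+2+19 = 30, so the finish is 30 weeks.
IRB lies on that path, so at 5 weeks the path becomes 33 weeks.
The critical path is still Protocol→IRB→Baseline; finish is now 33 weeks.
Change in finish: 33 − 30 = +3 weeks.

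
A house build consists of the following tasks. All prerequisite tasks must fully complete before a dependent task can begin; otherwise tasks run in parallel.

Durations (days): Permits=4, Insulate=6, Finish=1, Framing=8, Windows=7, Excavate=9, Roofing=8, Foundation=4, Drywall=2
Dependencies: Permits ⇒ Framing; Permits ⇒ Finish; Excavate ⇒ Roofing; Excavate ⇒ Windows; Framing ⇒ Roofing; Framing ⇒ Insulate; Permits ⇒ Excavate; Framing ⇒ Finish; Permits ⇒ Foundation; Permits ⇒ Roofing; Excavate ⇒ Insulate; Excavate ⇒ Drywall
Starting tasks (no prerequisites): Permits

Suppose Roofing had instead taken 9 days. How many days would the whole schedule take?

Critical path before the change: Permits→Excavate→Roofing = 4+9+8 = 21 giving 21 days.
Since Roofing is critical, the +1 change carries straight to that chain (now 22 days).
That remains the longest chain; total 22 days.

22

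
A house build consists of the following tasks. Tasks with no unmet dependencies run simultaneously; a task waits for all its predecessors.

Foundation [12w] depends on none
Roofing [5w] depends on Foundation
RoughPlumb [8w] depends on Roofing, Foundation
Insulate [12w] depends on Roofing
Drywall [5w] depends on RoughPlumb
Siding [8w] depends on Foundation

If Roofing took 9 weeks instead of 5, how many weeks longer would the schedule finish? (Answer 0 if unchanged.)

Actual critical path: Foundation→Roofing→RoughPlumb→Drywall = 12+5+8+5 = 30 ⇒ 30 weeks.
Roofing lies on that path, so at 9 weeks the path becomes 34 weeks.
No other chain overtakes it, so the finish is 34 weeks.
Change in finish: 34 − 30 = +4 weeks.

4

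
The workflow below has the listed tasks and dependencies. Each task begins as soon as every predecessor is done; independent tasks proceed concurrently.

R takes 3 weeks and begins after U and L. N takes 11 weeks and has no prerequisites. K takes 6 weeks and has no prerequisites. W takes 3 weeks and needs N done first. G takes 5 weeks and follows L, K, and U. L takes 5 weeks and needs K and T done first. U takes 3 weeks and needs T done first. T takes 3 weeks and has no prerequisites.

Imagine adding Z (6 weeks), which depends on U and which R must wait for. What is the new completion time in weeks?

Originally the job takes 16 weeks.
With Z inserted, R now waits for max(U, L, Z).
New critical path: K→L→G = 6+5+5 = 16 ⇒ 16 weeks.

16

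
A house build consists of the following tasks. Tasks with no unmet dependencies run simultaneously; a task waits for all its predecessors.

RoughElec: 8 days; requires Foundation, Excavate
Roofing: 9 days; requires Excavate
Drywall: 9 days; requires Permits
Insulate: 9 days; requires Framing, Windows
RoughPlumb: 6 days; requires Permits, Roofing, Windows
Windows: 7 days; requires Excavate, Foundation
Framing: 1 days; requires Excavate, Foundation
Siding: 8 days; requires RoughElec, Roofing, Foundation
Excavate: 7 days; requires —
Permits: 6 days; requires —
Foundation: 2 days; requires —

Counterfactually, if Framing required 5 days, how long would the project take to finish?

The binding path is Excavate→Roofing→Siding = 7+9+8 = 24; finish at 24 days.
Framing is off the critical path — its longest chain is 17 days, giving 7 of slack.
No other chain overtakes it, so the finish is 24 days.

24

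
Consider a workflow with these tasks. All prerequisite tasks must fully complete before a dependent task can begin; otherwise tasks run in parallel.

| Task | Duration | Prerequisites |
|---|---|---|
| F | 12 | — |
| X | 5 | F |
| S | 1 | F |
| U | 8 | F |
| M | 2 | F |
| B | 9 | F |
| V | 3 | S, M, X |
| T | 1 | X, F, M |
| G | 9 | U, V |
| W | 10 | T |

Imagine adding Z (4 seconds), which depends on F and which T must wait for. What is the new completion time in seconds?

29

Originally the job takes 29 seconds.
With Z inserted, T now waits for max(X, F, M, Z).
New critical path: F→X→V→G = 12+5+3+9 = 29 ⇒ 29 seconds.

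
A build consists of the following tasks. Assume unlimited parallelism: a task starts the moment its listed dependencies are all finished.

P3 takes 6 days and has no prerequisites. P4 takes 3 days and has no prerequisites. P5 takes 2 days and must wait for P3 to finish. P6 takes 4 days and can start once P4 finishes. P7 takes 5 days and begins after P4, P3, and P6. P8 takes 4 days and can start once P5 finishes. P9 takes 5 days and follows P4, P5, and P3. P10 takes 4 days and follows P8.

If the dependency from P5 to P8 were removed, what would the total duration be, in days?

13

With the dependency in place, P3→P5→P8→P10 = 6+2+4+4 = 16 sets the finish at 16 days.
Without P5→P8, P8's earliest start moves from 8 to 0.
The longest chain is now P3→P5→P9 = 6+2+5 = 13, so the project takes 13 days.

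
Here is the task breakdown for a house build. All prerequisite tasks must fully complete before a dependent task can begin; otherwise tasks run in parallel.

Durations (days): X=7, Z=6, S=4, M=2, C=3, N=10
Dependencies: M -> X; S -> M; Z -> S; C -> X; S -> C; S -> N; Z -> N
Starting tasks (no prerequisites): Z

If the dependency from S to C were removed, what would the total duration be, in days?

Before: longest chain Z→S→C→X = 6+4+3+7 = 20, finish 20.
Without S→C, C's earliest start moves from 10 to 0.
New critical path: Z→S→N = 6+4+10 = 20 ⇒ 20 days.

20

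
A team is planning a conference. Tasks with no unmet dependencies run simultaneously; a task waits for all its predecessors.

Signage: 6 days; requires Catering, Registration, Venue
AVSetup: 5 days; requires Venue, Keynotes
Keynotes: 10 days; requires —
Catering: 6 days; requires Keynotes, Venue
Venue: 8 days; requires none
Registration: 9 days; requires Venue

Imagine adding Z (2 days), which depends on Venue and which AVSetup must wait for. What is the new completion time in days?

Originally the plan takes 23 days.
With Z inserted, AVSetup now waits for max(Venue, Keynotes, Z).
New critical path: Venue→Registration→Signage = 8+9+6 = 23 ⇒ 23 days.

23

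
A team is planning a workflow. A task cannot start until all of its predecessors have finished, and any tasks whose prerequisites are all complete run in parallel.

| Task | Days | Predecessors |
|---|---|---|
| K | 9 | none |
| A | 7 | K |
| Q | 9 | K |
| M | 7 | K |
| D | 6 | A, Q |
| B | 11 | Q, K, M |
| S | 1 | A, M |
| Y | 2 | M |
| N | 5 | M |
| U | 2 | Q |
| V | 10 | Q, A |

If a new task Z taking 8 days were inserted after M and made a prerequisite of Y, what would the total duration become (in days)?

29

Originally the workflow takes 29 days.
With Z inserted, Y now waits for max(M, Z).
New critical path: K→Q→B = 9+9+11 = 29 ⇒ 29 days.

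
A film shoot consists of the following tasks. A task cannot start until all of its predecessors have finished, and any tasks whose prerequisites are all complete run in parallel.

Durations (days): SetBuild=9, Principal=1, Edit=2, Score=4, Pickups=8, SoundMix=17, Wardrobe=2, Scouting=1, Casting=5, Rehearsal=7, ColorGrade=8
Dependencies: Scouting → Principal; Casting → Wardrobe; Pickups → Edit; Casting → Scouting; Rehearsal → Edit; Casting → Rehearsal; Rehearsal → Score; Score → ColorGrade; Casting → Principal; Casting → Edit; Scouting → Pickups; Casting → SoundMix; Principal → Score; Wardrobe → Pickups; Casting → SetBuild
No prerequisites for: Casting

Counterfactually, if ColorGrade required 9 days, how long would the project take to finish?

Actual critical path: Casting→Rehearsal→Score→ColorGrade = 5+7+4+8 = 24 ⇒ 24 days.
ColorGrade lies on that path, so at 9 days the path becomes 25 days.
No other chain overtakes it, so the finish is 25 days.

25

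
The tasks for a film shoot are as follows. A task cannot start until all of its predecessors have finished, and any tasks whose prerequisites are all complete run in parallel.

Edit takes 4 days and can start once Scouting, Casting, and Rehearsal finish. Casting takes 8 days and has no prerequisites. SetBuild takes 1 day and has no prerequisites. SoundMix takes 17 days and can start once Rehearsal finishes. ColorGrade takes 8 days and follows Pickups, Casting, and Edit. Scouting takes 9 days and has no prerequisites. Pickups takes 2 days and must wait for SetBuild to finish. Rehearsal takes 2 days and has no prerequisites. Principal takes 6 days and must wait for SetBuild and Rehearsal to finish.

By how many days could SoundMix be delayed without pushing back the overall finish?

Scouting→Edit→ColorGrade = 9+4+8 = 21 sets the makespan at 21 days.
Longest path through SoundMix: 19 days (earliest finish 19, latest finish 21).
So SoundMix can slip 21 − 19 = 2 days.

2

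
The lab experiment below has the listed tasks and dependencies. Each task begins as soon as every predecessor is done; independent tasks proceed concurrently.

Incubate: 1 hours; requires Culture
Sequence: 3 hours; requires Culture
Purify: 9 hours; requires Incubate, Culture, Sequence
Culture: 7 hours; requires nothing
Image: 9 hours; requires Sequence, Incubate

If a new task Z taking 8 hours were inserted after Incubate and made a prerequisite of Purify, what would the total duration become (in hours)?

25

Originally the plan takes 19 hours.
With Z inserted, Purify now waits for max(Incubate, Culture, Sequence, Z).
New critical path: Culture→Incubate→Z→Purify = 7+1+8+9 = 25 ⇒ 25 hours.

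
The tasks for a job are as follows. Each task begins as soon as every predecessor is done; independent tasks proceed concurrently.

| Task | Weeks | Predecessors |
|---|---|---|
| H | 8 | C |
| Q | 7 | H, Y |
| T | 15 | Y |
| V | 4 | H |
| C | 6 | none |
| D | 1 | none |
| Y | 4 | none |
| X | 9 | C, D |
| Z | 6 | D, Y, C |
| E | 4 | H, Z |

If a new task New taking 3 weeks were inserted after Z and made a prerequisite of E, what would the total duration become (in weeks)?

Originally the project takes 21 weeks.
With New inserted, E now waits for max(H, Z, New).
New critical path: C→H→Q = 6+8+7 = 21 ⇒ 21 weeks.

21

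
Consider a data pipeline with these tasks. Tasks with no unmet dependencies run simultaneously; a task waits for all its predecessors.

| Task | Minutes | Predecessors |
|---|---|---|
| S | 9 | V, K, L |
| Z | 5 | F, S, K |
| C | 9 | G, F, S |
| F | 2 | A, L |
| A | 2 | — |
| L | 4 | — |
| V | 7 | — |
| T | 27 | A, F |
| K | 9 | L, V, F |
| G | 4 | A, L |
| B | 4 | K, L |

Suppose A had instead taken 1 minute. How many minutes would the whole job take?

34

Baseline: V→K→S→C = 7+9+9+9 = 34 → 34 minutes.
The longest path through A is only 31 minutes, so A has float 3.
The critical path is still V→K→S→C; finish is now 34 minutes.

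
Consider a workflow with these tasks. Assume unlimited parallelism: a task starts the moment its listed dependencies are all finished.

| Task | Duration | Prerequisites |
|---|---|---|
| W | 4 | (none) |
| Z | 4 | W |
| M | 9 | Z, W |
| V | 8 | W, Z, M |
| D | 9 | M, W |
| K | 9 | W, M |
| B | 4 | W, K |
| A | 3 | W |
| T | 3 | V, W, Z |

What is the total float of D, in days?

4

Critical path: W→Z→M→K→B = 4+4+9+9+4 = 30, so the finish is 30 days.
D finishes as early as 26 and must finish by 30.
Slack of D = 21 − 17 = 4 days.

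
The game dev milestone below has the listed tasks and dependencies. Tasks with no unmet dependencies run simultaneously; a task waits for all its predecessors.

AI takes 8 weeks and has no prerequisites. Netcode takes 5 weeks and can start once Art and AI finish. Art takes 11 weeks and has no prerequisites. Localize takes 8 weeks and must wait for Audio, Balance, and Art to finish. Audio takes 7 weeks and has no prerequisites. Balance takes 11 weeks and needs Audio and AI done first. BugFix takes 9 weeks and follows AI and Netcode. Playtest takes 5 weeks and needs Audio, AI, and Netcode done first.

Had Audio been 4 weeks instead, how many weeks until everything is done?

Baseline: AI→Balance→Localize = 8+11+8 = 27 → 27 weeks.
Audio has 1 week of float (longest path through it is 26).
The critical path is still AI→Balance→Localize; finish is now 27 weeks.

27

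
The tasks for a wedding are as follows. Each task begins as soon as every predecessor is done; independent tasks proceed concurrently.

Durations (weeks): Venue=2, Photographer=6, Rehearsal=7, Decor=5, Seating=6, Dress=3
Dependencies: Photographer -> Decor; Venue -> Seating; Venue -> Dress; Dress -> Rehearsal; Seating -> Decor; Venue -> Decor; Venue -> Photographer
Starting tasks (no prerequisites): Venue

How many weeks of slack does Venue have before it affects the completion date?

0

The longest chain is Venue→Seating→Decor = 2+6+5 = 13; overall finish 13 weeks.
Longest path through Venue: 13 weeks (earliest finish 2, latest finish 2).
Float = 13 − 13 = 0.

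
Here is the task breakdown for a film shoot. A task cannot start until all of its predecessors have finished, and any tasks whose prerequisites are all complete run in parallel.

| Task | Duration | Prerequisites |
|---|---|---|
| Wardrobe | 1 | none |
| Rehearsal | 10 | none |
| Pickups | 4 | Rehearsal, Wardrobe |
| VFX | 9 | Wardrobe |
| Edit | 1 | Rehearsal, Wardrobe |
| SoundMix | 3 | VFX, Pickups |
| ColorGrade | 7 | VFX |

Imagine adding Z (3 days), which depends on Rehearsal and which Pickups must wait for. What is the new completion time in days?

Originally the film shoot takes 17 days.
With Z inserted, Pickups now waits for max(Rehearsal, Wardrobe, Z).
New critical path: Rehearsal→Z→Pickups→SoundMix = 10+3+4+3 = 20 ⇒ 20 days.

20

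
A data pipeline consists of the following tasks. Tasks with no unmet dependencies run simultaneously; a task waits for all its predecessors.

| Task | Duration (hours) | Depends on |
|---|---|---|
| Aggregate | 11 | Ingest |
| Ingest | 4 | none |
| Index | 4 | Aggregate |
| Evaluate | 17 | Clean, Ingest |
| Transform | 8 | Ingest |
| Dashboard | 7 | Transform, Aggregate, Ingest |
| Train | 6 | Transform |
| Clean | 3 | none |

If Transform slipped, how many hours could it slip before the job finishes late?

3

The longest chain is Ingest→Aggregate→Dashboard = 4+11+7 = 22; overall finish 22 hours.
Transform finishes as early as 12 and must finish by 15.
So Transform can slip 15 − 12 = 3 hours.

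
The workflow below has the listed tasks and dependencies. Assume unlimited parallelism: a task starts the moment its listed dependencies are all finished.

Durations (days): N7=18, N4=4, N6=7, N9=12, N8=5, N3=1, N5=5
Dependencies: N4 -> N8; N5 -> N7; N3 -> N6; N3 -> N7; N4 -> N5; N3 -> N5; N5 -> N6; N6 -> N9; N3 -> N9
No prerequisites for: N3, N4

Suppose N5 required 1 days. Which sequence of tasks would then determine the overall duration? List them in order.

N4, N5, N6, N9

Critical path before the change: N4→N5→N6→N9 = 4+5+7+12 = 28 giving 28 days.
N5 is on the critical path; changing it to 1 makes that path 24 days.
No other chain overtakes it, so the finish is 24 days.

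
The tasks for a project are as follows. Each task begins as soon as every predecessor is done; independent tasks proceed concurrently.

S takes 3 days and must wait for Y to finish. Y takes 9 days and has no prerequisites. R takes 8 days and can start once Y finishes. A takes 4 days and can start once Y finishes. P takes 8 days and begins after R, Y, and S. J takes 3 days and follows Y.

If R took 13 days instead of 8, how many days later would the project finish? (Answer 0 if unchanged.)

5

Baseline: Y→R→P = 9+8+8 = 25 → 25 days.
R is on the critical path; changing it to 13 makes that path 30 days.
No other chain overtakes it, so the finish is 30 days.
Change in finish: 30 − 25 = +5 days.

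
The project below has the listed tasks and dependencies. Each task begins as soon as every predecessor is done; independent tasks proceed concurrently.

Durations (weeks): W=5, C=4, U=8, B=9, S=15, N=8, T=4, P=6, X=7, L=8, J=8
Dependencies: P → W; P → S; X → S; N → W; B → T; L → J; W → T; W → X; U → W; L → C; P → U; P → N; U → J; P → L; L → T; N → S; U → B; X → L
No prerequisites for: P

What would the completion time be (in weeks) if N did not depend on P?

Before: longest chain P→U→W→X→L→J = 6+8+5+7+8+8 = 42, finish 42.
Without P→N, N's earliest start moves from 6 to 0.
New critical path: P→U→W→X→L→J = 6+8+5+7+8+8 = 42 ⇒ 42 weeks.

42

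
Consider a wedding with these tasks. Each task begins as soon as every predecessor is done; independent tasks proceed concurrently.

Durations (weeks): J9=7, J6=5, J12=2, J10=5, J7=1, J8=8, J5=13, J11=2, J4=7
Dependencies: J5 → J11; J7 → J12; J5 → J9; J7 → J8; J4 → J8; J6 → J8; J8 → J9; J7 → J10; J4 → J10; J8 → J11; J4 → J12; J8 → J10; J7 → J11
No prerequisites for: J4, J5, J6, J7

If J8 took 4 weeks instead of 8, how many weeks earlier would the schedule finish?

Baseline: J4→J8→J9 = 7+8+7 = 22 → 22 weeks.
J8 lies on that path, so at 4 weeks the path becomes 18 weeks.
The binding chain switches to J5→J9 = 13+7 = 20; finish 20 weeks.
Change in finish: 20 − 22 = -2 weeks.

2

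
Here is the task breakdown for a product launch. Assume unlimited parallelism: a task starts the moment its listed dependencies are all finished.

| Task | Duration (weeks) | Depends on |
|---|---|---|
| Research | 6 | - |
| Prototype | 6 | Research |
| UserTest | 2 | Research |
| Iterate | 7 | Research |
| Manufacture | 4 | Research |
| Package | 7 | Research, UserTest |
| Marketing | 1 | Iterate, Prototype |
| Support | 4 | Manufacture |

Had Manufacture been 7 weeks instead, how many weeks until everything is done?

17

As given, the longest chain is Research→UserTest→Package = 6+2+7 = 15, so the finish is 15 weeks.
Manufacture has 1 week of float (longest path through it is 14).
The binding chain switches to Research→Manufacture→Support = 6+7+4 = 17; finish 17 weeks.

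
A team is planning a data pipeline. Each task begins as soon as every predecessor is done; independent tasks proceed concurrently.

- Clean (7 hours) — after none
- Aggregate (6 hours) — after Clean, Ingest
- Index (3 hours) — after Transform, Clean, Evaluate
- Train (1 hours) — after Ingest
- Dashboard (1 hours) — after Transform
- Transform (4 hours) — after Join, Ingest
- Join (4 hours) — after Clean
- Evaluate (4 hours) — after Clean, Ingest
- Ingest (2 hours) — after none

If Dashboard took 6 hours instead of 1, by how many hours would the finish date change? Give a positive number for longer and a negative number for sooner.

3

As given, the longest chain is Clean→Join→Transform→Index = 7+4+4+3 = 18, so the finish is 18 hours.
Dashboard is off the critical path — its longest chain is 16 hours, giving 2 of slack.
The binding chain switches to Clean→Join→Transform→Dashboard = 7+4+4+6 = 21; finish 21 hours.
Change in finish: 21 − 18 = +3 hours.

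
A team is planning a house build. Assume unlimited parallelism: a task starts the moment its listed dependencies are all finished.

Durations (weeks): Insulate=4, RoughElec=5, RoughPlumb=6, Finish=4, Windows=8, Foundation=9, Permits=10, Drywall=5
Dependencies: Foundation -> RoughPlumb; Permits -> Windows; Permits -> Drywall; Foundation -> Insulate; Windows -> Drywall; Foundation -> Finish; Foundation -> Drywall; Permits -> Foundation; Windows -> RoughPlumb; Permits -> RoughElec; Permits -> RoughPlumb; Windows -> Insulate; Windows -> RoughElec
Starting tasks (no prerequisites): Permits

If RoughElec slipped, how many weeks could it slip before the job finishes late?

Critical path: Permits→Foundation→RoughPlumb = 10+9+6 = 25, so the finish is 25 weeks.
RoughElec finishes as early as 23 and must finish by 25.
Float = 25 − 23 = 2.

2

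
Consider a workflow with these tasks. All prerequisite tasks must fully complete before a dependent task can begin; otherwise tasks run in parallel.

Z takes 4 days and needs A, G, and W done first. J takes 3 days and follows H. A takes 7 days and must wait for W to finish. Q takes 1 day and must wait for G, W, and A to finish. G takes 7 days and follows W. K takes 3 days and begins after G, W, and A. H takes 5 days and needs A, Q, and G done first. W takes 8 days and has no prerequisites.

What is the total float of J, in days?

W→G→Q→H→J = 8+7+1+5+3 = 24 sets the makespan at 24 days.
The longest chain containing J totals 24 days.
So J can slip 24 − 24 = 0 days.

0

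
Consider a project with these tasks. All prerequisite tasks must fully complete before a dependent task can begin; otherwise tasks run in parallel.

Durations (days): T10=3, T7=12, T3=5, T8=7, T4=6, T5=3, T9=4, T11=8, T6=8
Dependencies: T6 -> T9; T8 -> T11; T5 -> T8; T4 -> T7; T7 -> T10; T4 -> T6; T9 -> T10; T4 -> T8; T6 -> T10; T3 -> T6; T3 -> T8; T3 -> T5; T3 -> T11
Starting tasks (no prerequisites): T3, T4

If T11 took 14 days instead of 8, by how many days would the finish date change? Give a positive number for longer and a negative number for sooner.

As given, the longest chain is T3→T5→T8→T11 = 5+3+7+8 = 23, so the finish is 23 days.
T11 lies on that path, so at 14 days the path becomes 29 days.
That remains the longest chain; total 29 days.
Change in finish: 29 − 23 = +6 days.

6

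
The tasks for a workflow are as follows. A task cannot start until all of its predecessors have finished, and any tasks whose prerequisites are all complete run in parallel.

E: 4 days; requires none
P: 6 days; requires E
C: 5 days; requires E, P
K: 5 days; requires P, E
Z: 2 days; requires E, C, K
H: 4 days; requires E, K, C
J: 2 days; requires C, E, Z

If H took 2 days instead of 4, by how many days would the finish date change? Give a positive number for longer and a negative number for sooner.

0

As given, the longest chain is E→P→K→H = 4+6+5+4 = 19, so the finish is 19 days.
H is on the critical path; changing it to 2 makes that path 17 days.
New critical path: E→P→C→Z→J = 4+6+5+2+2 = 19 ⇒ 19 days.
Change in finish: 19 − 19 = +0 days.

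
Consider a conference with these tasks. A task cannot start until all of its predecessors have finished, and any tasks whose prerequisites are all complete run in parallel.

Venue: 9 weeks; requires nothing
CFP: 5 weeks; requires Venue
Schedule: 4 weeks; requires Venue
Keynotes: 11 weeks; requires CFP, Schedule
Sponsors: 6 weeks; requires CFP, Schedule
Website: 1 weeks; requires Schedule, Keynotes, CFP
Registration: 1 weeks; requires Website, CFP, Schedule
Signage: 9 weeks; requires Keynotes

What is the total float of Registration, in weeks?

Critical path: Venue→CFP→Keynotes→Signage = 9+5+11+9 = 34, so the finish is 34 weeks.
Longest path through Registration: 27 weeks (earliest finish 27, latest finish 34).
Slack of Registration = 33 − 26 = 7 weeks.

7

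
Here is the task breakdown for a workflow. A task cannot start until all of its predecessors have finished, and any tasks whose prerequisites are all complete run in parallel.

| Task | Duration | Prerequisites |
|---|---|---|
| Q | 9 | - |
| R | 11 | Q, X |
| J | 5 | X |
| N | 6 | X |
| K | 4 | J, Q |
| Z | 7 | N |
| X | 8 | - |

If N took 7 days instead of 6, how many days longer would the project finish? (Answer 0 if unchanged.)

1

As given, the longest chain is X→N→Z = 8+6+7 = 21, so the finish is 21 days.
N is on the critical path; changing it to 7 makes that path 22 days.
The critical path is still X→N→Z; finish is now 22 days.
Change in finish: 22 − 21 = +1 days.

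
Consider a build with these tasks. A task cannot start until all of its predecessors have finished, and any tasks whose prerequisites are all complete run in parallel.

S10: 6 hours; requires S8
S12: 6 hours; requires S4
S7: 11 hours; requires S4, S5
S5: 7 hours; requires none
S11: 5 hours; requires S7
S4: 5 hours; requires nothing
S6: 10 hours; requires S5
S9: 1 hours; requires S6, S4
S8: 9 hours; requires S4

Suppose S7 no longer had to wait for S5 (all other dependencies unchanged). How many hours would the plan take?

21

With the dependency in place, S5→S7→S11 = 7+11+5 = 23 sets the finish at 23 hours.
Without S5→S7, S7's earliest start moves from 7 to 5.
After: S4→S7→S11 = 5+11+5 = 21 → 21 hours.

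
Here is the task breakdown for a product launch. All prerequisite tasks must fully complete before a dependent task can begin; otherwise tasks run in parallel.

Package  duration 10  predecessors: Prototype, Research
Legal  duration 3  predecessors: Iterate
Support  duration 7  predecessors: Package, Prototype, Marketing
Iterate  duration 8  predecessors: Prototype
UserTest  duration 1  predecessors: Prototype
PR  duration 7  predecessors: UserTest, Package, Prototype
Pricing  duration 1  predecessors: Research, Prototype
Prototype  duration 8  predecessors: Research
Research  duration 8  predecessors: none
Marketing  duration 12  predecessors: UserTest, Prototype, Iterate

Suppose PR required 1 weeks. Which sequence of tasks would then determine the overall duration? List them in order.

Research, Prototype, Iterate, Marketing, Support

Critical path before the change: Research→Prototype→Iterate→Marketing→Support = 8+8+8+12+7 = 43 giving 43 weeks.
The longest path through PR is only 33 weeks, so PR has float 10.
That remains the longest chain; total 43 weeks.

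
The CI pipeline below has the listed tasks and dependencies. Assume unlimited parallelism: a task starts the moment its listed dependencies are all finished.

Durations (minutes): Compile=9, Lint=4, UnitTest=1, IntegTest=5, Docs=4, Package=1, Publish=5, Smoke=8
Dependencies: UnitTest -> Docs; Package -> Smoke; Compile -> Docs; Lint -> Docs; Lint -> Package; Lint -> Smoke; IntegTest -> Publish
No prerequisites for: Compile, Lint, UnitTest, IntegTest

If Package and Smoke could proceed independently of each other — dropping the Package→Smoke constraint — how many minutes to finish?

13

Original critical path: Compile→Docs = 9+4 = 13 ⇒ 13 minutes.
Without Package→Smoke, Smoke's earliest start moves from 5 to 4.
After: Compile→Docs = 9+4 = 13 → 13 minutes.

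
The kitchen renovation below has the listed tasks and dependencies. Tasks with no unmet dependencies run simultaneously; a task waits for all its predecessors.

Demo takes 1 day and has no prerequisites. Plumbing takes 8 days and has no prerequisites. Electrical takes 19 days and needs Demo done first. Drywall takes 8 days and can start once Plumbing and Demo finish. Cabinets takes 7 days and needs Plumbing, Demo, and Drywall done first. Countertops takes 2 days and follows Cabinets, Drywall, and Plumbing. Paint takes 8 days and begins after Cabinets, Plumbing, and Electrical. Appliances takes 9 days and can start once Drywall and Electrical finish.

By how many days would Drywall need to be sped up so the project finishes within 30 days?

Current finish: 31 days; target: 30.
Drywall is on every critical path, so each day cut from Drywall cuts the finish by one (this holds down to a finish of 29).
Need 31 − 30 = 1 day off Drywall → Drywall becomes 7 days, finish becomes 30.

1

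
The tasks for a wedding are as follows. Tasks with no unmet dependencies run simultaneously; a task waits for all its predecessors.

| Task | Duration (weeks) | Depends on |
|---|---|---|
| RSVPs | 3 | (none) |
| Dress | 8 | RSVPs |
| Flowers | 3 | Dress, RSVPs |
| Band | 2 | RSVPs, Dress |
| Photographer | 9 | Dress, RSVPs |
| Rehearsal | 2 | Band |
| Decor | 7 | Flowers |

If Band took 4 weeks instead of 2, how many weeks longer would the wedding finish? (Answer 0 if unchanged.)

0

The binding path is RSVPs→Dress→Flowers→Decor = 3+8+3+7 = 21; finish at 21 weeks.
Band has 6 weeks of float (longest path through it is 15).
That remains the longest chain; total 21 weeks.
Change in finish: 21 − 21 = +0 weeks.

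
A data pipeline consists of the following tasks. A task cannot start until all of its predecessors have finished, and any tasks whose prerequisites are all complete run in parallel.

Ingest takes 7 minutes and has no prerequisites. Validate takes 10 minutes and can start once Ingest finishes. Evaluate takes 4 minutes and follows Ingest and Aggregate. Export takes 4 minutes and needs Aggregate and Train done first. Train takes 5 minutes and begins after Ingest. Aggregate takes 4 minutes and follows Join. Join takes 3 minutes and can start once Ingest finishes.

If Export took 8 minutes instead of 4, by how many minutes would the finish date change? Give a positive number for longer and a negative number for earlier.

Critical path before the change: Ingest→Join→Aggregate→Export = 7+3+4+4 = 18 giving 18 minutes.
Export lies on that path, so at 8 minutes the path becomes 22 minutes.
The critical path is still Ingest→Join→Aggregate→Export; finish is now 22 minutes.
Change in finish: 22 − 18 = +4 minutes.

4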